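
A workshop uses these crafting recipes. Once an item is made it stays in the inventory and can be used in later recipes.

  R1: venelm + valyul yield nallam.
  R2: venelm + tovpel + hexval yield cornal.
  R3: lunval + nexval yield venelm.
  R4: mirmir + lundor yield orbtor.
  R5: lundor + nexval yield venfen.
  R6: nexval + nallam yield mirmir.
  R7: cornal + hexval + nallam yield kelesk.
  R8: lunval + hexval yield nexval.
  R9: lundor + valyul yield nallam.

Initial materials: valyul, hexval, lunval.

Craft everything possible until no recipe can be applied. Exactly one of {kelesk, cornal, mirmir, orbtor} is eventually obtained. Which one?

mirmir

lunval + hexval → nexval (R8).
lunval + nexval → venelm (R3).
venelm + valyul → nallam (R1).
Using R6, nexval and nallam make mirmir.
kelesk would need cornal, hexval, and nallam (R7), but cornal is never obtained. orbtor would need mirmir and lundor (R4), but lundor is never obtained. cornal would need venelm, tovpel, and hexval (R2), but tovpel is never obtained.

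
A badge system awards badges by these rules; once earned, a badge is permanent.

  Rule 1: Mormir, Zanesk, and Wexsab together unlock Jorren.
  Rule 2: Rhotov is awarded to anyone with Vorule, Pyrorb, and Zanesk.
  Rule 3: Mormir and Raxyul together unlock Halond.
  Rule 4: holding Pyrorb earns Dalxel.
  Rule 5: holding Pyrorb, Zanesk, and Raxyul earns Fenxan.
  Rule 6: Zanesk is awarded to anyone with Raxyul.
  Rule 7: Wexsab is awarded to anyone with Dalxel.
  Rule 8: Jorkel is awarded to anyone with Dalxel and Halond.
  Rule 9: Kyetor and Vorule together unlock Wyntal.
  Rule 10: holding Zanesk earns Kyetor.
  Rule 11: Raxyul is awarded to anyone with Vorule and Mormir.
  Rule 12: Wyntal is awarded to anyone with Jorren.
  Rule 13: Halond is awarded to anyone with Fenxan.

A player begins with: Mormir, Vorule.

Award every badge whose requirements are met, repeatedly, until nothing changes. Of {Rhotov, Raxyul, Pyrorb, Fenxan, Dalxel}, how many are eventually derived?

With Vorule and Mormir, Raxyul is earned (Rule 11).
Rhotov would need Vorule, Pyrorb, and Zanesk (Rule 2), but Pyrorb is never earned.
Raxyul: reached.
No rule produces Pyrorb, and it is not given.
Fenxan would need Pyrorb, Zanesk, and Raxyul (Rule 5), but Pyrorb is never earned.
Dalxel would need Pyrorb (Rule 4), but Pyrorb is never earned.
Reached: Raxyul — 1 of the 5.

1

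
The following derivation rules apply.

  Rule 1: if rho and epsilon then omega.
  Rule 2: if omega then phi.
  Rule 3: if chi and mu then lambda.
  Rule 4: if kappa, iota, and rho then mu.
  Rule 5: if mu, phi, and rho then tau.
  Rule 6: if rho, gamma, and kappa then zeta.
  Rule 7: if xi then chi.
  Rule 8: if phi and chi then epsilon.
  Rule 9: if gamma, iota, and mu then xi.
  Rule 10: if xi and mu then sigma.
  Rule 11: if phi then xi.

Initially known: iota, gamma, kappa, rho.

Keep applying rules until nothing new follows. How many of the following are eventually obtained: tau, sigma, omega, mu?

2

kappa, iota, and rho hold, so mu follows (Rule 4).
From gamma, iota, and mu, Rule 9 gives xi.
xi and mu hold, so sigma follows (Rule 10).
tau would need mu, phi, and rho (Rule 5), but phi is never established.
sigma: reached.
omega would need rho and epsilon (Rule 1), but epsilon is never established.
mu: reached.
Reached: sigma and mu — 2 of the 4.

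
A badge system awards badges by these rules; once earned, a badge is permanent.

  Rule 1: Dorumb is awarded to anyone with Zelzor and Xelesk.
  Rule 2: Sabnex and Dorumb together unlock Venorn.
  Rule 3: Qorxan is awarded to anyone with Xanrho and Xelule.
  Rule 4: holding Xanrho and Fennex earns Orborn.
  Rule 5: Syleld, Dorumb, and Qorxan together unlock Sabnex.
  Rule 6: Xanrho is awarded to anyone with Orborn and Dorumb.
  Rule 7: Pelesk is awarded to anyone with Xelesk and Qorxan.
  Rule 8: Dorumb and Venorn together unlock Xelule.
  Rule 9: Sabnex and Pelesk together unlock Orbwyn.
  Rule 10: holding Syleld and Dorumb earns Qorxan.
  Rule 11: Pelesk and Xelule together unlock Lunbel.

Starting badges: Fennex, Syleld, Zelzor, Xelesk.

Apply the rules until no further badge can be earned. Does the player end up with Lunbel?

Yes

With Zelzor and Xelesk, Dorumb is earned (Rule 1).
With Syleld and Dorumb, Qorxan is earned (Rule 10).
With Xelesk and Qorxan, Pelesk is earned (Rule 7).
With Syleld, Dorumb, and Qorxan, Sabnex is earned (Rule 5).
With Sabnex and Dorumb, Venorn is earned (Rule 2).
With Dorumb and Venorn, Xelule is earned (Rule 8).
With Pelesk and Xelule, Lunbel is earned (Rule 11).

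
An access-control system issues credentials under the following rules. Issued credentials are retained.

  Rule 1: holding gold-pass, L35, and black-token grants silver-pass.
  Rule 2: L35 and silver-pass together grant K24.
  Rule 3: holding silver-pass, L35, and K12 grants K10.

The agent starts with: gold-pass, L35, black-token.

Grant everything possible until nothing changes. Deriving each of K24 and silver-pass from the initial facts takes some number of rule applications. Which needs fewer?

silver-pass

silver-pass: Holding gold-pass, L35, and black-token grants silver-pass (Rule 1). [1 rule application]
K24: Holding gold-pass, L35, and black-token grants silver-pass (Rule 1). Holding L35 and silver-pass grants K24 (Rule 2). [2 rule applications]
silver-pass needs fewer.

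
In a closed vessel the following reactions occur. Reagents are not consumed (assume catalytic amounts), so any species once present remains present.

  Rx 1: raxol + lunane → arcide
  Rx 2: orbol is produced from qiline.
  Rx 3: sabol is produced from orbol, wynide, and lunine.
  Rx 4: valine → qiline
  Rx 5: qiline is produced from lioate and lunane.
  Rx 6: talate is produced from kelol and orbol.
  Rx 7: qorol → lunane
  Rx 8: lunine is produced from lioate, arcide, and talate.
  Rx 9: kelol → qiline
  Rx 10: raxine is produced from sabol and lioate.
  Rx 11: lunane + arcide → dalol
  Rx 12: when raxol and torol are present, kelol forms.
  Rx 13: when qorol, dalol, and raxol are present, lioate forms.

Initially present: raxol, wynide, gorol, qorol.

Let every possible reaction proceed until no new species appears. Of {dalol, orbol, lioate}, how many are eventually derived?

3

qorol present → lunane forms (Rx 7).
raxol and lunane present → arcide forms (Rx 1).
lunane and arcide present → dalol forms (Rx 11).
qorol, dalol, and raxol present → lioate forms (Rx 13).
lioate and lunane present → qiline forms (Rx 5).
qiline present → orbol forms (Rx 2).
dalol: reached.
orbol: reached.
lioate: reached.
All 3 are reached.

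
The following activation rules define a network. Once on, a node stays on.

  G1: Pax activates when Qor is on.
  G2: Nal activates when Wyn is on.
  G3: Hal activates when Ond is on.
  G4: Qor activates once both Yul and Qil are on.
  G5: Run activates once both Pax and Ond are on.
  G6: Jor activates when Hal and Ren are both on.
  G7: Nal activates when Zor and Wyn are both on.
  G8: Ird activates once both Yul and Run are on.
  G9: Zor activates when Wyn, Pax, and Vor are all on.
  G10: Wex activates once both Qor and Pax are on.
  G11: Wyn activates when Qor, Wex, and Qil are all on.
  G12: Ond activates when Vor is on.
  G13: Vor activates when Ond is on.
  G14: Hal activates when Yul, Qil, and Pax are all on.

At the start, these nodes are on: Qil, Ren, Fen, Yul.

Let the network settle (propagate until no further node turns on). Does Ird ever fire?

Ird would need Yul and Run (G8), but Run never turns on.

No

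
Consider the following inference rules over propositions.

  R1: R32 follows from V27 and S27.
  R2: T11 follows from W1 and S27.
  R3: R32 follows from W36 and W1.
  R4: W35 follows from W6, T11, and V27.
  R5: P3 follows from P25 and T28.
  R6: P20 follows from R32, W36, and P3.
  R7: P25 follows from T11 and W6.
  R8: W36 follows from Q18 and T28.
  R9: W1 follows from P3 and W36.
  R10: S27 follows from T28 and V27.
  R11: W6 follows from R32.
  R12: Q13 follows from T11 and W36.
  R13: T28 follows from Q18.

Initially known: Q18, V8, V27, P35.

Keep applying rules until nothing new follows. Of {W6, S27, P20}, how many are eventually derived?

Q18 holds, so T28 follows (R13).
T28 and V27 hold, so S27 follows (R10).
V27 and S27 hold, so R32 follows (R1).
R32 holds, so W6 follows (R11).
W6: reached.
S27: reached.
P20 would need R32, W36, and P3 (R6), but P3 is never established.
Reached: W6 and S27 — 2 of the 3.

2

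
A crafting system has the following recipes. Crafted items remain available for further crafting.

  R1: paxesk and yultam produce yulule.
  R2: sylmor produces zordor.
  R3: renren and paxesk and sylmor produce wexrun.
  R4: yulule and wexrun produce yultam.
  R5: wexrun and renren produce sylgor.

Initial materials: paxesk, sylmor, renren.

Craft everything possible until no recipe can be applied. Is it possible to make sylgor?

Using R3, renren, paxesk, and sylmor make wexrun.
Using R5, wexrun and renren make sylgor.

Yes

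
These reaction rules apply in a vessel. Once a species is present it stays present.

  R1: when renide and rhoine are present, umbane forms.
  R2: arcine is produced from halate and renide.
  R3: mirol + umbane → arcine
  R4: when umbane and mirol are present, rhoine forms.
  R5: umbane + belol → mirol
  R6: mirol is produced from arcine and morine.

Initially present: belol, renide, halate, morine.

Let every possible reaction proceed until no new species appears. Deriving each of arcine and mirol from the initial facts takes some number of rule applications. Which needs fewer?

arcine: halate and renide present → arcine forms (R2). [1 rule application]
mirol: halate and renide present → arcine forms (R2). arcine and morine present → mirol forms (R6). [2 rule applications]
arcine needs fewer.

arcine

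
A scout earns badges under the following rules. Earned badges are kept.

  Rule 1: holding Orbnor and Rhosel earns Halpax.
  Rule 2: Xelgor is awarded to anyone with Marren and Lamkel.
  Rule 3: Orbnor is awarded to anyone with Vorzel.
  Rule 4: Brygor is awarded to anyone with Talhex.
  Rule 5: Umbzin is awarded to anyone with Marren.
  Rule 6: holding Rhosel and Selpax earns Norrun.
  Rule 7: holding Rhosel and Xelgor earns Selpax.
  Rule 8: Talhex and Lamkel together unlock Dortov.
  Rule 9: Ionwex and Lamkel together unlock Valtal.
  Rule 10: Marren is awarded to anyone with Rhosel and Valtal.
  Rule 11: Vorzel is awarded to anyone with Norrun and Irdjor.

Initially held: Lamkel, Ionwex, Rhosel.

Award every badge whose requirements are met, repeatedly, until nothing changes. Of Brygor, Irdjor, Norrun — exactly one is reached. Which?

With Ionwex and Lamkel, Valtal is earned (Rule 9).
With Rhosel and Valtal, Marren is earned (Rule 10).
With Marren and Lamkel, Xelgor is earned (Rule 2).
With Rhosel and Xelgor, Selpax is earned (Rule 7).
With Rhosel and Selpax, Norrun is earned (Rule 6).
Brygor would need Talhex (Rule 4), but Talhex is never earned. No rule produces Irdjor, and it is not given.

Norrun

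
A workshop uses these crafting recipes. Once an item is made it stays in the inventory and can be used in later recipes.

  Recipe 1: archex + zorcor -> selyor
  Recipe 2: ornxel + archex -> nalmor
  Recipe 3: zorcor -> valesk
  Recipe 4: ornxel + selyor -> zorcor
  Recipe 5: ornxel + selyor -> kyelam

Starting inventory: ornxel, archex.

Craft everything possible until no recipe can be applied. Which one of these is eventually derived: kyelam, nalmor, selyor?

nalmor

Using Recipe 2, ornxel and archex make nalmor.
selyor would need archex and zorcor (Recipe 1), but zorcor is never obtained. kyelam would need ornxel and selyor (Recipe 5), but selyor is never obtained.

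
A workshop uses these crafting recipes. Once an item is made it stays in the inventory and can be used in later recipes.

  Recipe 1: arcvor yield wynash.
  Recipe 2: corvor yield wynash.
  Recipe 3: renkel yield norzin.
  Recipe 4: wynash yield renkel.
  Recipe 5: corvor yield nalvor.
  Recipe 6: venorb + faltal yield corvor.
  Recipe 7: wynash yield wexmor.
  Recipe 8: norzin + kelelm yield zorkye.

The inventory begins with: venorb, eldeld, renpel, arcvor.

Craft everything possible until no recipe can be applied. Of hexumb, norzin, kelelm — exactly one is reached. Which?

arcvor → wynash (Recipe 1).
wynash → renkel (Recipe 4).
renkel → norzin (Recipe 3).
No rule produces hexumb, and it is not given. No rule produces kelelm, and it is not given.

norzin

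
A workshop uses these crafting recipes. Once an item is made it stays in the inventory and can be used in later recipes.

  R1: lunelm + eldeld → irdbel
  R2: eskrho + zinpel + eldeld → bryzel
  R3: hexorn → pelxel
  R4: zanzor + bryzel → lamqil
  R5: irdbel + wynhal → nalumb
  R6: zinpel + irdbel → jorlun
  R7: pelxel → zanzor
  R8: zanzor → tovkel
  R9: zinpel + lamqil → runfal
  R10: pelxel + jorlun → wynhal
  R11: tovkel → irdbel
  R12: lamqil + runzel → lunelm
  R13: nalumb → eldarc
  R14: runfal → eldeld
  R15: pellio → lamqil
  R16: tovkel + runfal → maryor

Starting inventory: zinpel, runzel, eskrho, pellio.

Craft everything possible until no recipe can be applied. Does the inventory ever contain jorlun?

Yes

Using R15, pellio makes lamqil.
lamqil + runzel → lunelm (R12).
zinpel + lamqil → runfal (R9).
Using R14, runfal makes eldeld.
Using R1, lunelm and eldeld make irdbel.
Using R6, zinpel and irdbel make jorlun.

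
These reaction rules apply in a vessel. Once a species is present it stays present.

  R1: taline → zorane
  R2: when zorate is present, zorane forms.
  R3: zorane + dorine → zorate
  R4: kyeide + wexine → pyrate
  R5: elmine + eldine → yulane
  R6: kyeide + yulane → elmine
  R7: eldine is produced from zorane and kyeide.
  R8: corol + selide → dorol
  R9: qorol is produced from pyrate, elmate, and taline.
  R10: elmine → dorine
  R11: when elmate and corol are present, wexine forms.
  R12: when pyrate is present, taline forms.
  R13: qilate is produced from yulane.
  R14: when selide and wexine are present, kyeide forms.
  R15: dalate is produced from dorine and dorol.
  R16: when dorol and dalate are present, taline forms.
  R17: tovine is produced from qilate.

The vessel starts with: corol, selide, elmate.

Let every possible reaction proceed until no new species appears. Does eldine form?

Yes

elmate and corol present → wexine forms (R11).
selide and wexine present → kyeide forms (R14).
kyeide and wexine present → pyrate forms (R4).
pyrate present → taline forms (R12).
taline present → zorane forms (R1).
zorane and kyeide present → eldine forms (R7).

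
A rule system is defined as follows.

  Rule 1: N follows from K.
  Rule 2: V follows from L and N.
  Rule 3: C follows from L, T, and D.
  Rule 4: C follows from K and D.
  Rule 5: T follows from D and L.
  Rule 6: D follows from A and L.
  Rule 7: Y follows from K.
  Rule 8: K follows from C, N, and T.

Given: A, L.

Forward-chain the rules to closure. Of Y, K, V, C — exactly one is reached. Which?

A and L hold, so D follows (Rule 6).
From D and L, Rule 5 gives T.
From L, T, and D, Rule 3 gives C.
V would need L and N (Rule 2), but N is never established. K would need C, N, and T (Rule 8), but N is never established. Y would need K (Rule 7), but K is never established.

C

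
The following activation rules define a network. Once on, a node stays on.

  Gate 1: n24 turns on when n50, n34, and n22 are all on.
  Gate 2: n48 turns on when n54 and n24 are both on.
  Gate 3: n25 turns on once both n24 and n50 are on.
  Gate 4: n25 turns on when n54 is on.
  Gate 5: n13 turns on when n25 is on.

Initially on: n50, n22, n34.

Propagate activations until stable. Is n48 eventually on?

No

n48 would need n54 and n24 (Gate 2), but n54 never turns on.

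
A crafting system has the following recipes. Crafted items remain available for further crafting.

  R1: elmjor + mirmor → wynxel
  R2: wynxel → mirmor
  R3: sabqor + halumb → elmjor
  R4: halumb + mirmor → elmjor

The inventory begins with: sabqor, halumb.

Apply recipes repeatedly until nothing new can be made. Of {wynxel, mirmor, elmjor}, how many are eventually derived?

sabqor + halumb → elmjor (R3).
wynxel would need elmjor and mirmor (R1), but mirmor is never obtained.
mirmor would need wynxel (R2), but wynxel is never obtained.
elmjor: reached.
Reached: elmjor — 1 of the 3.

1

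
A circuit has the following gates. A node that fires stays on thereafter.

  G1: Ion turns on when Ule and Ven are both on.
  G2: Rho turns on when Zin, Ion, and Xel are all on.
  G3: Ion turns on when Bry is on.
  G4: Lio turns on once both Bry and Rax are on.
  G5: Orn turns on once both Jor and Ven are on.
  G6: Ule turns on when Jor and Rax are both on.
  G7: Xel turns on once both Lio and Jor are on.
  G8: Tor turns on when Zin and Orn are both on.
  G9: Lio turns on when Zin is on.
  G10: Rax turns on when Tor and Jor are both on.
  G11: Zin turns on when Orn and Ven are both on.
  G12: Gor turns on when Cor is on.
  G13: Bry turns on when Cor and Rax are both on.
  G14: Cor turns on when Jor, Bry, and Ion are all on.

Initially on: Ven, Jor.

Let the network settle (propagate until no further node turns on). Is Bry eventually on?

No

Bry would need Cor and Rax (G13), but Cor never turns on.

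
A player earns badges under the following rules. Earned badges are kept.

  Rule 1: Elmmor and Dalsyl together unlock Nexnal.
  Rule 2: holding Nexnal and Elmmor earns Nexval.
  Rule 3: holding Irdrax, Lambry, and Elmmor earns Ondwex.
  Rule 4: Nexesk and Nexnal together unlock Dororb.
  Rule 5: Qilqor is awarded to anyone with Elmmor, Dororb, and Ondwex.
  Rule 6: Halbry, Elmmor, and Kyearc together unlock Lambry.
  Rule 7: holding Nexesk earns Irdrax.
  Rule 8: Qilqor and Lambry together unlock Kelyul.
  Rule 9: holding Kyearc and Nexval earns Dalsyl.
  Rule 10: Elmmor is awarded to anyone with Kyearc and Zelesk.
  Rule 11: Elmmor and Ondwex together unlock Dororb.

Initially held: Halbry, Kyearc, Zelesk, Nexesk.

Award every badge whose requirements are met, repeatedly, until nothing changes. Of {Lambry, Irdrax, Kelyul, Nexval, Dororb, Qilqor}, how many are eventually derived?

With Nexesk, Irdrax is earned (Rule 7).
With Kyearc and Zelesk, Elmmor is earned (Rule 10).
With Halbry, Elmmor, and Kyearc, Lambry is earned (Rule 6).
With Irdrax, Lambry, and Elmmor, Ondwex is earned (Rule 3).
With Elmmor and Ondwex, Dororb is earned (Rule 11).
With Elmmor, Dororb, and Ondwex, Qilqor is earned (Rule 5).
With Qilqor and Lambry, Kelyul is earned (Rule 8).
Lambry: reached.
Irdrax: reached.
Kelyul: reached.
Nexval would need Nexnal and Elmmor (Rule 2), but Nexnal is never earned.
Dororb: reached.
Qilqor: reached.
Reached: Lambry, Irdrax, Kelyul, Dororb, and Qilqor — 5 of the 6.

5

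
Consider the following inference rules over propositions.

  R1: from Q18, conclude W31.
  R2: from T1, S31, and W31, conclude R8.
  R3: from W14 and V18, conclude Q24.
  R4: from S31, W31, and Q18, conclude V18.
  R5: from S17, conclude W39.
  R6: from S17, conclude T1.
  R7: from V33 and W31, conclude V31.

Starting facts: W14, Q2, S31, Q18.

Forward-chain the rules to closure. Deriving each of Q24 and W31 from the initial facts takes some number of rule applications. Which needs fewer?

W31

W31: From Q18, R1 gives W31. [1 rule application]
Q24: From Q18, R1 gives W31. S31, W31, and Q18 hold, so V18 follows (R4). From W14 and V18, R3 gives Q24. [3 rule applications]
W31 needs fewer.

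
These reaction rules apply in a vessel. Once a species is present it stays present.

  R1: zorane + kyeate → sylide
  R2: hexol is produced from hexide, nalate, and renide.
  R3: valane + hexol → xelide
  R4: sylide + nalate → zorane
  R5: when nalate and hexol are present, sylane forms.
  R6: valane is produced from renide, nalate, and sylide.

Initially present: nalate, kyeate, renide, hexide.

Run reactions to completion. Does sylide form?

No

sylide would need zorane and kyeate (R1), but zorane never forms.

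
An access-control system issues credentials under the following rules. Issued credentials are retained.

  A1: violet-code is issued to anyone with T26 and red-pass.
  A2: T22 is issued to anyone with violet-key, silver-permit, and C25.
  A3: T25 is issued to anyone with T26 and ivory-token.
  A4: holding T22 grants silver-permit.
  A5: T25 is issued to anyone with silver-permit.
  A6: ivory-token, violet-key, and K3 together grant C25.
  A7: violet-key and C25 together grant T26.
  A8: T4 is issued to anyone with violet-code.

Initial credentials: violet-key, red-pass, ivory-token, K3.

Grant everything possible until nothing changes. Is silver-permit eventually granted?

No

silver-permit would need T22 (A4), but T22 is never granted.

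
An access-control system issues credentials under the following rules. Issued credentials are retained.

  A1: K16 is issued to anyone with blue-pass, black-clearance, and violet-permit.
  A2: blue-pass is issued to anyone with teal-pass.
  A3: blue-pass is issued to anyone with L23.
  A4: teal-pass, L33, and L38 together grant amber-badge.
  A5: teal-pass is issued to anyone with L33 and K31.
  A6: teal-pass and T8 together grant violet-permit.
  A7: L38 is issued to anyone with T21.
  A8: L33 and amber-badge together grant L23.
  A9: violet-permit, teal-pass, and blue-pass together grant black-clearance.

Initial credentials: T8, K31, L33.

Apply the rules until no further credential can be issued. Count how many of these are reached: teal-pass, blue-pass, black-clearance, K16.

Holding L33 and K31 grants teal-pass (A5).
Holding teal-pass grants blue-pass (A2).
Holding teal-pass and T8 grants violet-permit (A6).
Holding violet-permit, teal-pass, and blue-pass grants black-clearance (A9).
Holding blue-pass, black-clearance, and violet-permit grants K16 (A1).
teal-pass: reached.
blue-pass: reached.
black-clearance: reached.
K16: reached.
All 4 are reached.

4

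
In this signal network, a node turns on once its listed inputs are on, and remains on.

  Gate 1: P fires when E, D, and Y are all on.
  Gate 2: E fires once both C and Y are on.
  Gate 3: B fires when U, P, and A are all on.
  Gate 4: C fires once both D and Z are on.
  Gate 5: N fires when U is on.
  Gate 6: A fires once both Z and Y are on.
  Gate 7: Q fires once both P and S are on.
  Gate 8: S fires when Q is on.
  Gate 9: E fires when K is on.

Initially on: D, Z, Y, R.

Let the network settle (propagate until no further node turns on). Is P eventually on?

Gate 4: D and Z on → C on.
Gate 2: C and Y on → E on.
E, D, and Y are on, so P fires (Gate 1).

Yes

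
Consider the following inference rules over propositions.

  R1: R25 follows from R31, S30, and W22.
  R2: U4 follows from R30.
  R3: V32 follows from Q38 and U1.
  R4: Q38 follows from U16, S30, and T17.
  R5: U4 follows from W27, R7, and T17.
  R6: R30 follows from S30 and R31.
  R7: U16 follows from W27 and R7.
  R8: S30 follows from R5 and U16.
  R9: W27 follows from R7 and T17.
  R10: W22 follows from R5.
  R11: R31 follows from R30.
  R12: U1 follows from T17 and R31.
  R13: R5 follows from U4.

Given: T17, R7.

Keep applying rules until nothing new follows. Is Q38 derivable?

R7 and T17 hold, so W27 follows (R9).
W27 and R7 hold, so U16 follows (R7).
W27, R7, and T17 hold, so U4 follows (R5).
From U4, R13 gives R5.
From R5 and U16, R8 gives S30.
U16, S30, and T17 hold, so Q38 follows (R4).

Yes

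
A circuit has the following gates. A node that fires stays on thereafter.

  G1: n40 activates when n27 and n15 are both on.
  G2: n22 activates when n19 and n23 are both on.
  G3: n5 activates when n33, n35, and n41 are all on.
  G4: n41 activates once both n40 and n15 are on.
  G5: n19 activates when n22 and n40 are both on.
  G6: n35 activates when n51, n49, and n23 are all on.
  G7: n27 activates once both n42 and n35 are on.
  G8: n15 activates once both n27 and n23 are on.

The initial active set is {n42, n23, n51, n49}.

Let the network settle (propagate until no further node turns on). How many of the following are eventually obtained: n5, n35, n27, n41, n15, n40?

n51, n49, and n23 are on, so n35 activates (G6).
G7: n42 and n35 on → n27 on.
n27 and n23 are on, so n15 activates (G8).
G1: n27 and n15 on → n40 on.
G4: n40 and n15 on → n41 on.
n5 would need n33, n35, and n41 (G3), but n33 never turns on.
n35: reached.
n27: reached.
n41: reached.
n15: reached.
n40: reached.
Reached: n35, n27, n41, n15, and n40 — 5 of the 6.

5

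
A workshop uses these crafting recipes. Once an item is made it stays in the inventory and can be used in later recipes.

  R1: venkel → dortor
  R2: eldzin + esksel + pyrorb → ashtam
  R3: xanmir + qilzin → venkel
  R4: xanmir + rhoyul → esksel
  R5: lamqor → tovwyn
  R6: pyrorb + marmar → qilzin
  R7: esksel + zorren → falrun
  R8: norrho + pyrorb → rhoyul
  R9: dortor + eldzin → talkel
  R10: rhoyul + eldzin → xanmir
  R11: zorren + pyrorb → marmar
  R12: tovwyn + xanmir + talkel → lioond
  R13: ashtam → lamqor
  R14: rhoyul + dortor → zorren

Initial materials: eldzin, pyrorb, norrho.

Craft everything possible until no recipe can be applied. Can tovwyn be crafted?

Yes

norrho + pyrorb → rhoyul (R8).
rhoyul + eldzin → xanmir (R10).
xanmir + rhoyul → esksel (R4).
Using R2, eldzin, esksel, and pyrorb make ashtam.
Using R13, ashtam makes lamqor.
Using R5, lamqor makes tovwyn.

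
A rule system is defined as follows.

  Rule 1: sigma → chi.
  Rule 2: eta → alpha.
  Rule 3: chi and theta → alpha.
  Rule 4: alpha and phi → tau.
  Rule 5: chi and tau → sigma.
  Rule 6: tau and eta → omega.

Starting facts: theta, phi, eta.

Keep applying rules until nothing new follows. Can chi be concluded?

chi would need sigma (Rule 1), but sigma is never established.

No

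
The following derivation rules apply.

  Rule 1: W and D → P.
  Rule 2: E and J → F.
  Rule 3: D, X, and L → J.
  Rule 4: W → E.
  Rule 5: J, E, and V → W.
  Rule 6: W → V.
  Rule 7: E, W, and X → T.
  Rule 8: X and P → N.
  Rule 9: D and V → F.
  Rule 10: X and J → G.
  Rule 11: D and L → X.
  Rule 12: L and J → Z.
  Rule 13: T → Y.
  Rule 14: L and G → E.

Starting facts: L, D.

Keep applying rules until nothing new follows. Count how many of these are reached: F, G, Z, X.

From D and L, Rule 11 gives X.
D, X, and L hold, so J follows (Rule 3).
L and J hold, so Z follows (Rule 12).
From X and J, Rule 10 gives G.
L and G hold, so E follows (Rule 14).
From E and J, Rule 2 gives F.
F: reached.
G: reached.
Z: reached.
X: reached.
All 4 are reached.

4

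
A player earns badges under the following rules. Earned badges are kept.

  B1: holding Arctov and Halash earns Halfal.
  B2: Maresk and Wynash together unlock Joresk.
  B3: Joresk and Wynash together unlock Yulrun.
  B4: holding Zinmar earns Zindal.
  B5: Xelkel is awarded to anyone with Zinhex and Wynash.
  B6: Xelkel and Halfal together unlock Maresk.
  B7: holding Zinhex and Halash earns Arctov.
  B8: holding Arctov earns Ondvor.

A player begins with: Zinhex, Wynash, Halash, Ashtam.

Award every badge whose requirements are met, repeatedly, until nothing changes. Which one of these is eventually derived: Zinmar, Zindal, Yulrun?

Yulrun

With Zinhex and Halash, Arctov is earned (B7).
With Zinhex and Wynash, Xelkel is earned (B5).
With Arctov and Halash, Halfal is earned (B1).
With Xelkel and Halfal, Maresk is earned (B6).
With Maresk and Wynash, Joresk is earned (B2).
With Joresk and Wynash, Yulrun is earned (B3).
Zindal would need Zinmar (B4), but Zinmar is never earned. No rule produces Zinmar, and it is not given.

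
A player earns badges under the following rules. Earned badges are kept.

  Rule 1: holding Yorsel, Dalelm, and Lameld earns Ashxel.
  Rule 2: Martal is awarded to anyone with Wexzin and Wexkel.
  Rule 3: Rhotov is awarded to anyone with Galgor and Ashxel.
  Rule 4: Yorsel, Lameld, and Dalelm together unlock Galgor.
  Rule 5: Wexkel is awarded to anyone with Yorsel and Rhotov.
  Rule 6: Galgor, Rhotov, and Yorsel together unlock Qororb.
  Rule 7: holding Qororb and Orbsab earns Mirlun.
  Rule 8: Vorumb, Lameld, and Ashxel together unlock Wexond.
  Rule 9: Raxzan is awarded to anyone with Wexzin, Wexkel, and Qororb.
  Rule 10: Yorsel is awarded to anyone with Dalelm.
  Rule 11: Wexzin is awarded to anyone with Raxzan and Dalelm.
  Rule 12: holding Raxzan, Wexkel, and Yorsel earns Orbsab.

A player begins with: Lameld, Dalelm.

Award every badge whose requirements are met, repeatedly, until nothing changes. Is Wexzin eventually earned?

Wexzin would need Raxzan and Dalelm (Rule 11), but Raxzan is never earned.

No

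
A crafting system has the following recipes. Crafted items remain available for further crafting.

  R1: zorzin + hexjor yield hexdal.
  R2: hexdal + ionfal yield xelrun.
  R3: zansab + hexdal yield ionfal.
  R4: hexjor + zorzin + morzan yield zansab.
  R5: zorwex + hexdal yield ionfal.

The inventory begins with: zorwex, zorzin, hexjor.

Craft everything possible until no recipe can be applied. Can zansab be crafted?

No

zansab would need hexjor, zorzin, and morzan (R4), but morzan is never obtained.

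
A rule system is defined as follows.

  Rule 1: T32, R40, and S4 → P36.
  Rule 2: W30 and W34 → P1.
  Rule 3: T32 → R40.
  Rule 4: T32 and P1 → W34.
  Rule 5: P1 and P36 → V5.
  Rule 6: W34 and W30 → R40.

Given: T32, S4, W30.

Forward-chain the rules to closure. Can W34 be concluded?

W34 would need T32 and P1 (Rule 4), but P1 is never established.

No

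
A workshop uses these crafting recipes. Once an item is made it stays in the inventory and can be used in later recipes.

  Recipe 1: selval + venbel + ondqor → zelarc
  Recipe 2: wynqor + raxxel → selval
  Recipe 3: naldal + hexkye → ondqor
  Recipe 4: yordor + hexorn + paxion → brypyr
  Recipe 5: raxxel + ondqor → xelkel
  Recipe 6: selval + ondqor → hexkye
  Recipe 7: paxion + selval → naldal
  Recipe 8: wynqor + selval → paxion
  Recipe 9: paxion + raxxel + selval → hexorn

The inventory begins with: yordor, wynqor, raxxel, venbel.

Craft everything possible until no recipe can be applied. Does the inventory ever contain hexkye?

hexkye would need selval and ondqor (Recipe 6), but ondqor is never obtained.

No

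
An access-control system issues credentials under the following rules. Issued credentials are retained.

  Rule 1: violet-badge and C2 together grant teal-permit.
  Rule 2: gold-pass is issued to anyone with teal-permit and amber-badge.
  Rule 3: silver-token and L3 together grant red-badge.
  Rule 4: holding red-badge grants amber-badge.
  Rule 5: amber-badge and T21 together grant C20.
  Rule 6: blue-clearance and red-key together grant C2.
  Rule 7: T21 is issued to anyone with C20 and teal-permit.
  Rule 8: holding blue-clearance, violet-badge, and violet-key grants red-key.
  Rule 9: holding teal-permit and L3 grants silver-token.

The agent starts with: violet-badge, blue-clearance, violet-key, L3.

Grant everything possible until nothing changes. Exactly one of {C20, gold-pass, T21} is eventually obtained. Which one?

gold-pass

Holding blue-clearance, violet-badge, and violet-key grants red-key (Rule 8).
Holding blue-clearance and red-key grants C2 (Rule 6).
Holding violet-badge and C2 grants teal-permit (Rule 1).
Holding teal-permit and L3 grants silver-token (Rule 9).
Holding silver-token and L3 grants red-badge (Rule 3).
Holding red-badge grants amber-badge (Rule 4).
Holding teal-permit and amber-badge grants gold-pass (Rule 2).
C20 would need amber-badge and T21 (Rule 5), but T21 is never granted. T21 would need C20 and teal-permit (Rule 7), but C20 is never granted.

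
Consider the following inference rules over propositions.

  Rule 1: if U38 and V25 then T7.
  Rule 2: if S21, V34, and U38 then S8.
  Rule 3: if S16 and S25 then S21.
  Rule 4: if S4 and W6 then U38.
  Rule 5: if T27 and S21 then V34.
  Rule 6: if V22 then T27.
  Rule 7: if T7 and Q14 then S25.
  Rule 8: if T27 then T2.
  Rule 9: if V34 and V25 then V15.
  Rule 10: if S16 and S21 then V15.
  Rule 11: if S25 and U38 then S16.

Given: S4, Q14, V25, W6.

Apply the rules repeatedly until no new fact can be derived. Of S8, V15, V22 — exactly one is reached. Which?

V15

S4 and W6 hold, so U38 follows (Rule 4).
U38 and V25 hold, so T7 follows (Rule 1).
From T7 and Q14, Rule 7 gives S25.
From S25 and U38, Rule 11 gives S16.
From S16 and S25, Rule 3 gives S21.
From S16 and S21, Rule 10 gives V15.
S8 would need S21, V34, and U38 (Rule 2), but V34 is never established. No rule produces V22, and it is not given.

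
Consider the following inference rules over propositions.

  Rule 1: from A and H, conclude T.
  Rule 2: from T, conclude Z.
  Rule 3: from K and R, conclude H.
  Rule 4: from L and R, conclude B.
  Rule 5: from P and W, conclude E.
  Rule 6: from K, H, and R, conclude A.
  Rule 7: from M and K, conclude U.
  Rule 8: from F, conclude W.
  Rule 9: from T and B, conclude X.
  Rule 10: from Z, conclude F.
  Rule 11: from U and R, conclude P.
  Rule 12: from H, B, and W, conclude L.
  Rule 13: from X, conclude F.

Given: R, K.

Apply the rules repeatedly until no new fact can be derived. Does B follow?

No

B would need L and R (Rule 4), but L is never established.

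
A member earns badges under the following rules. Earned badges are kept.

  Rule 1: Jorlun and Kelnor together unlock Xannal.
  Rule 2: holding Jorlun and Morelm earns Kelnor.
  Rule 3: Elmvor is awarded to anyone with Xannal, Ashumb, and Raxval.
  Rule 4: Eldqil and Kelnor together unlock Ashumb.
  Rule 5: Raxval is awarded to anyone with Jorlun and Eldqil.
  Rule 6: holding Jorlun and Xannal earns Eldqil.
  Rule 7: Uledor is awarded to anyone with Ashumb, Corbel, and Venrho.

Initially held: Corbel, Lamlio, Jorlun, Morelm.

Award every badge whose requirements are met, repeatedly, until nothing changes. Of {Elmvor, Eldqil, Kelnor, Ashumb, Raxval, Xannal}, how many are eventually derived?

With Jorlun and Morelm, Kelnor is earned (Rule 2).
With Jorlun and Kelnor, Xannal is earned (Rule 1).
With Jorlun and Xannal, Eldqil is earned (Rule 6).
With Eldqil and Kelnor, Ashumb is earned (Rule 4).
With Jorlun and Eldqil, Raxval is earned (Rule 5).
With Xannal, Ashumb, and Raxval, Elmvor is earned (Rule 3).
Elmvor: reached.
Eldqil: reached.
Kelnor: reached.
Ashumb: reached.
Raxval: reached.
Xannal: reached.
All 6 are reached.

6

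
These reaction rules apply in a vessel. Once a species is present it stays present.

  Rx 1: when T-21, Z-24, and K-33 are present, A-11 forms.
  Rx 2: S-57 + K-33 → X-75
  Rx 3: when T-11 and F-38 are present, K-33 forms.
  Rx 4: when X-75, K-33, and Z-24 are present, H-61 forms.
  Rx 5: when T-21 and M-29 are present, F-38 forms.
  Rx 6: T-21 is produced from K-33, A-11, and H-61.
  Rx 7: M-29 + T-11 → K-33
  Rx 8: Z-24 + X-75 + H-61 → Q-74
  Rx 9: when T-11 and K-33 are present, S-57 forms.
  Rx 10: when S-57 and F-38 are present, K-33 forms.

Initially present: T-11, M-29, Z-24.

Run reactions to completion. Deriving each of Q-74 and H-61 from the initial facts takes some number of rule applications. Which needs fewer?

H-61

H-61: M-29 and T-11 present → K-33 forms (Rx 7). T-11 and K-33 present → S-57 forms (Rx 9). S-57 and K-33 present → X-75 forms (Rx 2). X-75, K-33, and Z-24 present → H-61 forms (Rx 4). [4 rule applications]
Q-74: M-29 and T-11 present → K-33 forms (Rx 7). T-11 and K-33 present → S-57 forms (Rx 9). S-57 and K-33 present → X-75 forms (Rx 2). X-75, K-33, and Z-24 present → H-61 forms (Rx 4). Z-24, X-75, and H-61 present → Q-74 forms (Rx 8). [5 rule applications]
H-61 needs fewer.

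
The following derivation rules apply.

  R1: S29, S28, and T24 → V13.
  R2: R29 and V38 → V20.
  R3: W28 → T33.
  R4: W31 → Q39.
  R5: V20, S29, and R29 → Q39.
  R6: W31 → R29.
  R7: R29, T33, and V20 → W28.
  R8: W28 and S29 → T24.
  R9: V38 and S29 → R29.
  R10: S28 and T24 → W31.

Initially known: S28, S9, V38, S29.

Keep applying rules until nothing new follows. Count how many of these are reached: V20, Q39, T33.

V38 and S29 hold, so R29 follows (R9).
From R29 and V38, R2 gives V20.
V20, S29, and R29 hold, so Q39 follows (R5).
V20: reached.
Q39: reached.
T33 would need W28 (R3), but W28 is never established.
Reached: V20 and Q39 — 2 of the 3.

2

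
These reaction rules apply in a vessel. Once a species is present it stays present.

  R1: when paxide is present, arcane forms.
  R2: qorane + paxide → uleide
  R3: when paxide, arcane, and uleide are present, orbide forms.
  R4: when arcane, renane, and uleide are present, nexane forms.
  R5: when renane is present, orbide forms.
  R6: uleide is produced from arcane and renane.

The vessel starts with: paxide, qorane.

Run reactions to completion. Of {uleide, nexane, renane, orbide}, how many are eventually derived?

qorane and paxide present → uleide forms (R2).
paxide present → arcane forms (R1).
paxide, arcane, and uleide present → orbide forms (R3).
uleide: reached.
nexane would need arcane, renane, and uleide (R4), but renane never forms.
No rule produces renane, and it is not given.
orbide: reached.
Reached: uleide and orbide — 2 of the 4.

2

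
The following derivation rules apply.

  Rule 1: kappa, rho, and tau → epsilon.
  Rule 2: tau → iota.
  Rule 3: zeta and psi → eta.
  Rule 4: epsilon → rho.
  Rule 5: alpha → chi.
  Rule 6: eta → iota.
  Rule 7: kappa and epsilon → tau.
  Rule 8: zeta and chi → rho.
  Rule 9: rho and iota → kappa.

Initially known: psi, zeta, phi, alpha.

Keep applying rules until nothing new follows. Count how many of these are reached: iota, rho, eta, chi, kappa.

5

From zeta and psi, Rule 3 gives eta.
From alpha, Rule 5 gives chi.
eta holds, so iota follows (Rule 6).
From zeta and chi, Rule 8 gives rho.
rho and iota hold, so kappa follows (Rule 9).
iota: reached.
rho: reached.
eta: reached.
chi: reached.
kappa: reached.
All 5 are reached.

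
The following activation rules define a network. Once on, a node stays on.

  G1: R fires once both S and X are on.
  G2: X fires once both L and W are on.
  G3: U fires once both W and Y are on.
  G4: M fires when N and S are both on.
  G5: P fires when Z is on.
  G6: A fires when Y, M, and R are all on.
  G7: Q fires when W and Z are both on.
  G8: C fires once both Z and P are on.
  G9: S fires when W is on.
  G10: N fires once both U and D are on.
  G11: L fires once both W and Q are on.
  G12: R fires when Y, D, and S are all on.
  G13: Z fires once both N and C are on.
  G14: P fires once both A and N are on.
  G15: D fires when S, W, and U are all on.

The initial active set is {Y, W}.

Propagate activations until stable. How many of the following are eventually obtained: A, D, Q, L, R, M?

4

G3: W and Y on → U on.
G9: W on → S on.
S, W, and U are on, so D fires (G15).
Y, D, and S are on, so R fires (G12).
U and D are on, so N fires (G10).
G4: N and S on → M on.
G6: Y, M, and R on → A on.
A: reached.
D: reached.
Q would need W and Z (G7), but Z never turns on.
L would need W and Q (G11), but Q never turns on.
R: reached.
M: reached.
Reached: A, D, R, and M — 4 of the 6.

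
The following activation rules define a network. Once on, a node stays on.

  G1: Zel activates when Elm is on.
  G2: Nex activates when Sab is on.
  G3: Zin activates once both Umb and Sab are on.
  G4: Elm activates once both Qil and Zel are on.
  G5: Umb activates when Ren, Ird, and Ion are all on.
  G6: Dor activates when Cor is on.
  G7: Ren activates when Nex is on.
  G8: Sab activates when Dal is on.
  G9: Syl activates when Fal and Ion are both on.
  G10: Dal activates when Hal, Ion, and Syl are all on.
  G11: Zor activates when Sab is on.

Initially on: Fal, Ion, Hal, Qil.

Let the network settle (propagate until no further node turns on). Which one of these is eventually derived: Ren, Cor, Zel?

Fal and Ion are on, so Syl activates (G9).
Hal, Ion, and Syl are on, so Dal activates (G10).
Dal is on, so Sab activates (G8).
Sab is on, so Nex activates (G2).
G7: Nex on → Ren on.
No rule produces Cor, and it is not given. Zel would need Elm (G1), but Elm never turns on.

Ren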